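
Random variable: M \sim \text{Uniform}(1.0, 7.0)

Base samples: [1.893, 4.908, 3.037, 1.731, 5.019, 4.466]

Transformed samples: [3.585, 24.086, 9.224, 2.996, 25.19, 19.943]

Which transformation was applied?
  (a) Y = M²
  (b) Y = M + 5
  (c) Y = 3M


Checking option (a) Y = M²:
  M = 1.893 -> Y = 3.585 ✓
  M = 4.908 -> Y = 24.086 ✓
  M = 3.037 -> Y = 9.224 ✓
All samples match this transformation.

(a) M²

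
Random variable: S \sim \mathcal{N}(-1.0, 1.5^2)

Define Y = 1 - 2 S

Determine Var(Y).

For Y = aS + b: Var(Y) = a² * Var(S)
Var(S) = 1.5^2 = 2.25
Var(Y) = (-2)² * 2.25 = 4 * 2.25 = 9

9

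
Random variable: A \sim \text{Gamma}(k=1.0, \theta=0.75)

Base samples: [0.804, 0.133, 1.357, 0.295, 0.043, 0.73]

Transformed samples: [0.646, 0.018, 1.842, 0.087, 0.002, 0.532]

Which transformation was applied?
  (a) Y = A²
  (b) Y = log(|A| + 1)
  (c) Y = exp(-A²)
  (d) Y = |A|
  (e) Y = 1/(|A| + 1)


Checking option (a) Y = A²:
  A = 0.804 -> Y = 0.646 ✓
  A = 0.133 -> Y = 0.018 ✓
  A = 1.357 -> Y = 1.842 ✓
All samples match this transformation.

(a) A²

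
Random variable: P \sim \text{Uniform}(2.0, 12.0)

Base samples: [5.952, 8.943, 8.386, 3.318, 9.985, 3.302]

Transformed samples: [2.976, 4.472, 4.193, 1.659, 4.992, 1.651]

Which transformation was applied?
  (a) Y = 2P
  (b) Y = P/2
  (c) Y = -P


Checking option (b) Y = P/2:
  P = 5.952 -> Y = 2.976 ✓
  P = 8.943 -> Y = 4.472 ✓
  P = 8.386 -> Y = 4.193 ✓
All samples match this transformation.

(b) P/2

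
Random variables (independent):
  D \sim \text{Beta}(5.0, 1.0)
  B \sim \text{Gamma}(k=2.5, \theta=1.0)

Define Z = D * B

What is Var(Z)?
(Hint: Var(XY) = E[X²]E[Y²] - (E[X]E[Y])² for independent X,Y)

Var(XY) = E[X²]E[Y²] - (E[X]E[Y])²
E[D] = 0.83333333, Var(D) = 0.01984127
E[B] = 2.5, Var(B) = 2.5
E[D²] = 0.01984127 + 0.83333333² = 0.71428571
E[B²] = 2.5 + 2.5² = 8.75
Var(Z) = 0.71428571*8.75 - (0.83333333*2.5)²
= 6.25 - 4.3402778 = 1.9097222

1.9097222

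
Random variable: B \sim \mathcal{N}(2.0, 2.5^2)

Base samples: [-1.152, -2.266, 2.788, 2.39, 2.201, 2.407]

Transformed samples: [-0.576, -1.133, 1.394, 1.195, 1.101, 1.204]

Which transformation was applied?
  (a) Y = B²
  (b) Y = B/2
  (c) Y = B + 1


Checking option (b) Y = B/2:
  B = -1.152 -> Y = -0.576 ✓
  B = -2.266 -> Y = -1.133 ✓
  B = 2.788 -> Y = 1.394 ✓
All samples match this transformation.

(b) B/2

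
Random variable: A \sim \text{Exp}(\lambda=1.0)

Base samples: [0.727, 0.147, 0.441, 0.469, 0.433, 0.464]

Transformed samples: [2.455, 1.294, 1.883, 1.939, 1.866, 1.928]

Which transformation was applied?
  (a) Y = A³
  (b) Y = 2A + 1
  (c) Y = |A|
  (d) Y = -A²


Checking option (b) Y = 2A + 1:
  A = 0.727 -> Y = 2.455 ✓
  A = 0.147 -> Y = 1.294 ✓
  A = 0.441 -> Y = 1.883 ✓
All samples match this transformation.

(b) 2A + 1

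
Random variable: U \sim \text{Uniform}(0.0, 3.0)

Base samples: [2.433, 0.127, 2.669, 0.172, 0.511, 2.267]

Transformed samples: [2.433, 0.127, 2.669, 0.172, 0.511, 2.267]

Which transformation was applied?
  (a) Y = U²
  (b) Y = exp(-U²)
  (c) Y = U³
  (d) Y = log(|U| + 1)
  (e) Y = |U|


Checking option (e) Y = |U|:
  U = 2.433 -> Y = 2.433 ✓
  U = 0.127 -> Y = 0.127 ✓
  U = 2.669 -> Y = 2.669 ✓
All samples match this transformation.

(e) |U|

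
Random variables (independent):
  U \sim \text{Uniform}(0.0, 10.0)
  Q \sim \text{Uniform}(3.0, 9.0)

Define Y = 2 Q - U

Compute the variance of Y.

For independent RVs: Var(aX + bY) = a²Var(X) + b²Var(Y)
Var(U) = 8.3333333
Var(Q) = 3
Var(Y) = (-1)²*8.3333333 + 2²*3
= 1*8.3333333 + 4*3 = 20.333333

20.333333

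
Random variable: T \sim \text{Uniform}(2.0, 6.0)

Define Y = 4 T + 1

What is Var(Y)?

For Y = aT + b: Var(Y) = a² * Var(T)
Var(T) = (6 - 2)^2/12 = 1.3333333
Var(Y) = 4² * 1.3333333 = 16 * 1.3333333 = 21.333333

21.333333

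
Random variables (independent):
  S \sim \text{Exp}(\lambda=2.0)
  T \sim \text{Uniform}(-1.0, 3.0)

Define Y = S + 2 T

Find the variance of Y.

For independent RVs: Var(aX + bY) = a²Var(X) + b²Var(Y)
Var(S) = 0.25
Var(T) = 1.3333333
Var(Y) = 1²*0.25 + 2²*1.3333333
= 1*0.25 + 4*1.3333333 = 5.5833333

5.5833333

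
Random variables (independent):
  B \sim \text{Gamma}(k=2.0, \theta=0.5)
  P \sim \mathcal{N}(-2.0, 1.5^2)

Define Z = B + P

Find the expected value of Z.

E[Z] = 1*E[B] + 1*E[P]
E[B] = 1
E[P] = -2
E[Z] = 1*1 + 1*(-2) = -1

-1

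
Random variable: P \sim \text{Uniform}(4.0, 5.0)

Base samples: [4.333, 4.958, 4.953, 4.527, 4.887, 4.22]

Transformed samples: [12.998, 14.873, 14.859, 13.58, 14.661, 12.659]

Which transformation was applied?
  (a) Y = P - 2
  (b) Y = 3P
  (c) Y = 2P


Checking option (b) Y = 3P:
  P = 4.333 -> Y = 12.998 ✓
  P = 4.958 -> Y = 14.873 ✓
  P = 4.953 -> Y = 14.859 ✓
All samples match this transformation.

(b) 3P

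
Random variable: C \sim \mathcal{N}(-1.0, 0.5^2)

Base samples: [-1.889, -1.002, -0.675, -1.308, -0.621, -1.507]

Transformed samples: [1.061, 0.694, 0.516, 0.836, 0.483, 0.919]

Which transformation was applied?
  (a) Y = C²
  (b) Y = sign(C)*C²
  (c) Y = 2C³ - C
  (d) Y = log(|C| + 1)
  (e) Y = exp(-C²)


Checking option (d) Y = log(|C| + 1):
  C = -1.889 -> Y = 1.061 ✓
  C = -1.002 -> Y = 0.694 ✓
  C = -0.675 -> Y = 0.516 ✓
All samples match this transformation.

(d) log(|C| + 1)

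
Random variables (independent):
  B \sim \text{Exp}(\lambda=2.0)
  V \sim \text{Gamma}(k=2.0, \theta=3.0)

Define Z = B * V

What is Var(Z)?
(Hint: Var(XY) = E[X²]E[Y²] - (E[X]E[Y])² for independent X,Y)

Var(XY) = E[X²]E[Y²] - (E[X]E[Y])²
E[B] = 0.5, Var(B) = 0.25
E[V] = 6, Var(V) = 18
E[B²] = 0.25 + 0.5² = 0.5
E[V²] = 18 + 6² = 54
Var(Z) = 0.5*54 - (0.5*6)²
= 27 - 9 = 18

18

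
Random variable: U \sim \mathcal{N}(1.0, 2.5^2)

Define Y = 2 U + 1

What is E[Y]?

For Y = 2U + 1:
E[Y] = 2 * E[U] + 1
E[U] = 1.0 = 1
E[Y] = 2 * 1 + 1 = 3

3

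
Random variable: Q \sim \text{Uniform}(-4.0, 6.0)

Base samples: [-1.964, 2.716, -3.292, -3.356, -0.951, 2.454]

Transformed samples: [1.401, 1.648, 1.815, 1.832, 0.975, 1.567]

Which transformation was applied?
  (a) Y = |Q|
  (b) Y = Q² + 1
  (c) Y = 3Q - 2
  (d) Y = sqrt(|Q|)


Checking option (d) Y = sqrt(|Q|):
  Q = -1.964 -> Y = 1.401 ✓
  Q = 2.716 -> Y = 1.648 ✓
  Q = -3.292 -> Y = 1.815 ✓
All samples match this transformation.

(d) sqrt(|Q|)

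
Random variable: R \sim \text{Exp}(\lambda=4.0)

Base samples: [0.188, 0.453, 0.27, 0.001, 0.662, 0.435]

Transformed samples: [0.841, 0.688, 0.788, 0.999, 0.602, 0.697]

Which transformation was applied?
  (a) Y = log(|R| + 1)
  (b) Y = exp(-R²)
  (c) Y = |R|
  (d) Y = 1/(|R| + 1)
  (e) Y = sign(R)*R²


Checking option (d) Y = 1/(|R| + 1):
  R = 0.188 -> Y = 0.841 ✓
  R = 0.453 -> Y = 0.688 ✓
  R = 0.27 -> Y = 0.788 ✓
All samples match this transformation.

(d) 1/(|R| + 1)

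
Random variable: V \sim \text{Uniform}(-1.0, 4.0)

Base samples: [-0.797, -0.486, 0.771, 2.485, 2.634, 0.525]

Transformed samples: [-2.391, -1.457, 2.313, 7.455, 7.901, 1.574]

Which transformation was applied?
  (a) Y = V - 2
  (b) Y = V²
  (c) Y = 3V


Checking option (c) Y = 3V:
  V = -0.797 -> Y = -2.391 ✓
  V = -0.486 -> Y = -1.457 ✓
  V = 0.771 -> Y = 2.313 ✓
All samples match this transformation.

(c) 3V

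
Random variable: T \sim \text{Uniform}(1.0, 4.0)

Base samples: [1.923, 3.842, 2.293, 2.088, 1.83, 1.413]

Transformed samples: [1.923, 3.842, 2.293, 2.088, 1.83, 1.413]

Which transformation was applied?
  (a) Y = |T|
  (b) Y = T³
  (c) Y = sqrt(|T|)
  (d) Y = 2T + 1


Checking option (a) Y = |T|:
  T = 1.923 -> Y = 1.923 ✓
  T = 3.842 -> Y = 3.842 ✓
  T = 2.293 -> Y = 2.293 ✓
All samples match this transformation.

(a) |T|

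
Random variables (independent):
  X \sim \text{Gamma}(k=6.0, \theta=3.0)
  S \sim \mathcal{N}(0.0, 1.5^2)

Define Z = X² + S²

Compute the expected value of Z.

E[Z] = E[X²] + E[S²]
E[X²] = Var(X) + E[X]² = 54 + 324 = 378
E[S²] = Var(S) + E[S]² = 2.25 + 0 = 2.25
E[Z] = 378 + 2.25 = 380.25

380.25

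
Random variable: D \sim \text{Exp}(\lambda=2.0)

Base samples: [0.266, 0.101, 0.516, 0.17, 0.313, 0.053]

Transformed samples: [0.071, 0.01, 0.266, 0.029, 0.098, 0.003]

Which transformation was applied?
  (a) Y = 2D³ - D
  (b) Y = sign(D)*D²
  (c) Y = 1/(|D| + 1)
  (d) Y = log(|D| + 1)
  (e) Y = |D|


Checking option (b) Y = sign(D)*D²:
  D = 0.266 -> Y = 0.071 ✓
  D = 0.101 -> Y = 0.01 ✓
  D = 0.516 -> Y = 0.266 ✓
All samples match this transformation.

(b) sign(D)*D²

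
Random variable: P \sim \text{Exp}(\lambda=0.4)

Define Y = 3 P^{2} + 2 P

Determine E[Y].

E[Y] = 3*E[P²] + 2*E[P]
E[P] = 2.5
E[P²] = Var(P) + (E[P])² = 6.25 + 6.25 = 12.5
E[Y] = 3*12.5 + 2*2.5 = 42.5

42.5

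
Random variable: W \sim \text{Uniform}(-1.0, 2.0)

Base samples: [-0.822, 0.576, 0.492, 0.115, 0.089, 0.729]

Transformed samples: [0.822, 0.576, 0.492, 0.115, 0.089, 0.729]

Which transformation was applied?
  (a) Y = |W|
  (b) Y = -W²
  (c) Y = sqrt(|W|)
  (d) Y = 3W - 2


Checking option (a) Y = |W|:
  W = -0.822 -> Y = 0.822 ✓
  W = 0.576 -> Y = 0.576 ✓
  W = 0.492 -> Y = 0.492 ✓
All samples match this transformation.

(a) |W|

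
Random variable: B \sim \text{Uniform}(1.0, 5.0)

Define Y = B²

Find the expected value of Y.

E[B²] = Var(B) + (E[B])² = 1.3333333 + 9 = 10.333333

10.333333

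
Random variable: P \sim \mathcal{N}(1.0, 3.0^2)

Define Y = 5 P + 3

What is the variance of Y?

For Y = aP + b: Var(Y) = a² * Var(P)
Var(P) = 3.0^2 = 9
Var(Y) = 5² * 9 = 25 * 9 = 225

225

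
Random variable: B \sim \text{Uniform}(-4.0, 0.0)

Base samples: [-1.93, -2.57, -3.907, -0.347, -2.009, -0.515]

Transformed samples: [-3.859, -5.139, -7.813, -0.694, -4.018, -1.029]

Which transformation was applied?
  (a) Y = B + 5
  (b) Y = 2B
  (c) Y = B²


Checking option (b) Y = 2B:
  B = -1.93 -> Y = -3.859 ✓
  B = -2.57 -> Y = -5.139 ✓
  B = -3.907 -> Y = -7.813 ✓
All samples match this transformation.

(b) 2B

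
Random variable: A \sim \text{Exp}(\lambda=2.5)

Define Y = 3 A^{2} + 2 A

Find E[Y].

E[Y] = 3*E[A²] + 2*E[A]
E[A] = 0.4
E[A²] = Var(A) + (E[A])² = 0.16 + 0.16 = 0.32
E[Y] = 3*0.32 + 2*0.4 = 1.76

1.76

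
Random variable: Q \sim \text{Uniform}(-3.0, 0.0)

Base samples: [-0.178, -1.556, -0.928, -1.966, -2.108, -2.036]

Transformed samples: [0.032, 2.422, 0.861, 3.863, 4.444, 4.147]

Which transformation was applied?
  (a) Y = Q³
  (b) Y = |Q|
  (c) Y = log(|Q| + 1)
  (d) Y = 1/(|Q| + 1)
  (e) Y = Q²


Checking option (e) Y = Q²:
  Q = -0.178 -> Y = 0.032 ✓
  Q = -1.556 -> Y = 2.422 ✓
  Q = -0.928 -> Y = 0.861 ✓
All samples match this transformation.

(e) Q²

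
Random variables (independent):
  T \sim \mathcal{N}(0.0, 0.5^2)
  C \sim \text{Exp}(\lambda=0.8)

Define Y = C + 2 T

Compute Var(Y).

For independent RVs: Var(aX + bY) = a²Var(X) + b²Var(Y)
Var(T) = 0.25
Var(C) = 1.5625
Var(Y) = 2²*0.25 + 1²*1.5625
= 4*0.25 + 1*1.5625 = 2.5625

2.5625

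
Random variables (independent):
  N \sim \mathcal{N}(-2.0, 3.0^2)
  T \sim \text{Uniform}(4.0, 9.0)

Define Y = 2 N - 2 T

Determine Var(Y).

For independent RVs: Var(aX + bY) = a²Var(X) + b²Var(Y)
Var(N) = 9
Var(T) = 2.0833333
Var(Y) = 2²*9 + (-2)²*2.0833333
= 4*9 + 4*2.0833333 = 44.333333

44.333333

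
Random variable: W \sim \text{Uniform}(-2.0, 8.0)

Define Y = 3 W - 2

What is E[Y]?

For Y = 3W - 2:
E[Y] = 3 * E[W] - 2
E[W] = (-2 + 8)/2 = 3
E[Y] = 3 * 3 - 2 = 7

7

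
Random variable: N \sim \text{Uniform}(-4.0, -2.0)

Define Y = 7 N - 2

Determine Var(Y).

For Y = aN + b: Var(Y) = a² * Var(N)
Var(N) = (-2 + 4)^2/12 = 0.33333333
Var(Y) = 7² * 0.33333333 = 49 * 0.33333333 = 16.333333

16.333333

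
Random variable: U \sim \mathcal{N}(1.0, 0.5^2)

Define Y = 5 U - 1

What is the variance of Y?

For Y = aU + b: Var(Y) = a² * Var(U)
Var(U) = 0.5^2 = 0.25
Var(Y) = 5² * 0.25 = 25 * 0.25 = 6.25

6.25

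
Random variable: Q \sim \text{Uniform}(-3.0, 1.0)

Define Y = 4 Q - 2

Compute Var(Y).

For Y = aQ + b: Var(Y) = a² * Var(Q)
Var(Q) = (1 + 3)^2/12 = 1.3333333
Var(Y) = 4² * 1.3333333 = 16 * 1.3333333 = 21.333333

21.333333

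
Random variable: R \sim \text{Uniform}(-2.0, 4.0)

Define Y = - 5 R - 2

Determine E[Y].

For Y = -5R - 2:
E[Y] = -5 * E[R] - 2
E[R] = (-2 + 4)/2 = 1
E[Y] = -5 * 1 - 2 = -7

-7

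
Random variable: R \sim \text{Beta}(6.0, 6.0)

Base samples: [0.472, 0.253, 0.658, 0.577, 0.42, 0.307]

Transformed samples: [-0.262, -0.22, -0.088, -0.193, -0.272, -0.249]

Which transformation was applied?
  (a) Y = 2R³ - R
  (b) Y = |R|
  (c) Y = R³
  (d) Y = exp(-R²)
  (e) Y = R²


Checking option (a) Y = 2R³ - R:
  R = 0.472 -> Y = -0.262 ✓
  R = 0.253 -> Y = -0.22 ✓
  R = 0.658 -> Y = -0.088 ✓
All samples match this transformation.

(a) 2R³ - R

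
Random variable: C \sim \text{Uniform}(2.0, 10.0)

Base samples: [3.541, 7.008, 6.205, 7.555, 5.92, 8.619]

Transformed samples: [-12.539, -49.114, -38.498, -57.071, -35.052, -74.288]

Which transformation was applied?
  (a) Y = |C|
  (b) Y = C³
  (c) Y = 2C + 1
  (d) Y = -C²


Checking option (d) Y = -C²:
  C = 3.541 -> Y = -12.539 ✓
  C = 7.008 -> Y = -49.114 ✓
  C = 6.205 -> Y = -38.498 ✓
All samples match this transformation.

(d) -C²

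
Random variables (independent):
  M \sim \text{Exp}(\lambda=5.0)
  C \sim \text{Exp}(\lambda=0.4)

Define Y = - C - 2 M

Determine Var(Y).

For independent RVs: Var(aX + bY) = a²Var(X) + b²Var(Y)
Var(M) = 0.04
Var(C) = 6.25
Var(Y) = (-2)²*0.04 + (-1)²*6.25
= 4*0.04 + 1*6.25 = 6.41

6.41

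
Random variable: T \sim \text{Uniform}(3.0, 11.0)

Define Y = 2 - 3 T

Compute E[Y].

For Y = -3T + 2:
E[Y] = -3 * E[T] + 2
E[T] = (3 + 11)/2 = 7
E[Y] = -3 * 7 + 2 = -19

-19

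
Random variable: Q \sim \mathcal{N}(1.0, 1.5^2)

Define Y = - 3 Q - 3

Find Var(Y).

For Y = aQ + b: Var(Y) = a² * Var(Q)
Var(Q) = 1.5^2 = 2.25
Var(Y) = (-3)² * 2.25 = 9 * 2.25 = 20.25

20.25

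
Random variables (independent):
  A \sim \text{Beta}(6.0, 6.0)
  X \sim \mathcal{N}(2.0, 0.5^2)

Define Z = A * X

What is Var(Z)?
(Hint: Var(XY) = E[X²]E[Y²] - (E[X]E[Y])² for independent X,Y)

Var(XY) = E[X²]E[Y²] - (E[X]E[Y])²
E[A] = 0.5, Var(A) = 0.019230769
E[X] = 2, Var(X) = 0.25
E[A²] = 0.019230769 + 0.5² = 0.26923077
E[X²] = 0.25 + 2² = 4.25
Var(Z) = 0.26923077*4.25 - (0.5*2)²
= 1.1442308 - 1 = 0.14423077

0.14423077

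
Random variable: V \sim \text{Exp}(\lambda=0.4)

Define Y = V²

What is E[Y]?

Using E[X²] = Var(X) + (E[X])²:
E[V] = 2.5
Var(V) = 1/0.4^2 = 6.25
E[V²] = 6.25 + 2.5² = 6.25 + 6.25 = 12.5

12.5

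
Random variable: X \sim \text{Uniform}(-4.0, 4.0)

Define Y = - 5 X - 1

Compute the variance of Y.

For Y = aX + b: Var(Y) = a² * Var(X)
Var(X) = (4 + 4)^2/12 = 5.3333333
Var(Y) = (-5)² * 5.3333333 = 25 * 5.3333333 = 133.33333

133.33333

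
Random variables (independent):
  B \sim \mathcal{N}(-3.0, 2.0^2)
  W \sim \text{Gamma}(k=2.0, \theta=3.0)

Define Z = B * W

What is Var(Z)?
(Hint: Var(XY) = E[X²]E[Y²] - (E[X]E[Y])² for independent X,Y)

Var(XY) = E[X²]E[Y²] - (E[X]E[Y])²
E[B] = -3, Var(B) = 4
E[W] = 6, Var(W) = 18
E[B²] = 4 + (-3)² = 13
E[W²] = 18 + 6² = 54
Var(Z) = 13*54 - (-3*6)²
= 702 - 324 = 378

378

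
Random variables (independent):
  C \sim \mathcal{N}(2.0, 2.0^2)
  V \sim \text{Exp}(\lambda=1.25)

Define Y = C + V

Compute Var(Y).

For independent RVs: Var(aX + bY) = a²Var(X) + b²Var(Y)
Var(C) = 4
Var(V) = 0.64
Var(Y) = 1²*4 + 1²*0.64
= 1*4 + 1*0.64 = 4.64

4.64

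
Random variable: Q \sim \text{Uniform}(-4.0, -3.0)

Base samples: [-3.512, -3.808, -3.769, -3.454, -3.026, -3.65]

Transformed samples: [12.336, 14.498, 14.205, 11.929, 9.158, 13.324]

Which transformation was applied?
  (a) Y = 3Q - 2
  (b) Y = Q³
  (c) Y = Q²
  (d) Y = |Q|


Checking option (c) Y = Q²:
  Q = -3.512 -> Y = 12.336 ✓
  Q = -3.808 -> Y = 14.498 ✓
  Q = -3.769 -> Y = 14.205 ✓
All samples match this transformation.

(c) Q²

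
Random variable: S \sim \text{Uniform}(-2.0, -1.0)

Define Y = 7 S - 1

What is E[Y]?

For Y = 7S - 1:
E[Y] = 7 * E[S] - 1
E[S] = (-2 - 1)/2 = -1.5
E[Y] = 7 * (-1.5) - 1 = -11.5

-11.5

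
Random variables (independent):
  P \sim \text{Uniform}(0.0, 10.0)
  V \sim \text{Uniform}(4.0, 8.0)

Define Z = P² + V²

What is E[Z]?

E[Z] = E[P²] + E[V²]
E[P²] = Var(P) + E[P]² = 8.3333333 + 25 = 33.333333
E[V²] = Var(V) + E[V]² = 1.3333333 + 36 = 37.333333
E[Z] = 33.333333 + 37.333333 = 70.666667

70.666667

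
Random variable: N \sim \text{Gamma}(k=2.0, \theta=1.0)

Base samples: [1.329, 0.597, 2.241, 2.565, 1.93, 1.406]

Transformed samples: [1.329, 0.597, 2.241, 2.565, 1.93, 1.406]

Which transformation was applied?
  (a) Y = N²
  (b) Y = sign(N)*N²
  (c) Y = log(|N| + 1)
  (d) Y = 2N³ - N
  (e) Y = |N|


Checking option (e) Y = |N|:
  N = 1.329 -> Y = 1.329 ✓
  N = 0.597 -> Y = 0.597 ✓
  N = 2.241 -> Y = 2.241 ✓
All samples match this transformation.

(e) |N|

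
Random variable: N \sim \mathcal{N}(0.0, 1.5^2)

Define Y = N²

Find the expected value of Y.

Using E[X²] = Var(X) + (E[X])²:
E[N] = 0
Var(N) = 1.5^2 = 2.25
E[N²] = 2.25 + 0² = 2.25 + 0 = 2.25

2.25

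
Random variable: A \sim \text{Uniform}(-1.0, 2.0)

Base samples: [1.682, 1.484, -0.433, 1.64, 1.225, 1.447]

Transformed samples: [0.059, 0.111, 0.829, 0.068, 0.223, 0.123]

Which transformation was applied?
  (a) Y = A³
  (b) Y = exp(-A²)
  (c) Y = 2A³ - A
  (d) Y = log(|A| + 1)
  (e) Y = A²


Checking option (b) Y = exp(-A²):
  A = 1.682 -> Y = 0.059 ✓
  A = 1.484 -> Y = 0.111 ✓
  A = -0.433 -> Y = 0.829 ✓
All samples match this transformation.

(b) exp(-A²)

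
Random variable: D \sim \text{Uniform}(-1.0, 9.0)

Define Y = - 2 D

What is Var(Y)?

For Y = aD + b: Var(Y) = a² * Var(D)
Var(D) = (9 + 1)^2/12 = 8.3333333
Var(Y) = (-2)² * 8.3333333 = 4 * 8.3333333 = 33.333333

33.333333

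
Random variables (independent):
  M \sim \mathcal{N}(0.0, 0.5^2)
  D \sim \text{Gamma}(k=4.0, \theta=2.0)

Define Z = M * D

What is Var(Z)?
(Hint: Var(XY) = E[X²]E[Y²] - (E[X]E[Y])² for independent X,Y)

Var(XY) = E[X²]E[Y²] - (E[X]E[Y])²
E[M] = 0, Var(M) = 0.25
E[D] = 8, Var(D) = 16
E[M²] = 0.25 + 0² = 0.25
E[D²] = 16 + 8² = 80
Var(Z) = 0.25*80 - (0*8)²
= 20 - 0 = 20

20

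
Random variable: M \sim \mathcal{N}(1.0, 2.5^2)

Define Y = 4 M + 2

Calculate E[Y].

For Y = 4M + 2:
E[Y] = 4 * E[M] + 2
E[M] = 1.0 = 1
E[Y] = 4 * 1 + 2 = 6

6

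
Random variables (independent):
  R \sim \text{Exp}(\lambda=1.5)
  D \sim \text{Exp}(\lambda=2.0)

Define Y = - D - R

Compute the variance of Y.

For independent RVs: Var(aX + bY) = a²Var(X) + b²Var(Y)
Var(R) = 0.44444444
Var(D) = 0.25
Var(Y) = (-1)²*0.44444444 + (-1)²*0.25
= 1*0.44444444 + 1*0.25 = 0.69444444

0.69444444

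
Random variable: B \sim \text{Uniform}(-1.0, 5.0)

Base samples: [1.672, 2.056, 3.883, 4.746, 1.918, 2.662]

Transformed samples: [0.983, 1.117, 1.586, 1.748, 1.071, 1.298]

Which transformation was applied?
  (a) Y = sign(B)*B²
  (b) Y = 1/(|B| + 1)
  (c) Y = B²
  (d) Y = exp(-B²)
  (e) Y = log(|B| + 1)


Checking option (e) Y = log(|B| + 1):
  B = 1.672 -> Y = 0.983 ✓
  B = 2.056 -> Y = 1.117 ✓
  B = 3.883 -> Y = 1.586 ✓
All samples match this transformation.

(e) log(|B| + 1)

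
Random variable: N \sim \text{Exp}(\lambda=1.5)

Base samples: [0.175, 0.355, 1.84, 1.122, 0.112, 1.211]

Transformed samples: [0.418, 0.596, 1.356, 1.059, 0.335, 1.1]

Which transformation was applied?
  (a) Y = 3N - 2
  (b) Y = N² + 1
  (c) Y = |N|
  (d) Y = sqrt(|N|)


Checking option (d) Y = sqrt(|N|):
  N = 0.175 -> Y = 0.418 ✓
  N = 0.355 -> Y = 0.596 ✓
  N = 1.84 -> Y = 1.356 ✓
All samples match this transformation.

(d) sqrt(|N|)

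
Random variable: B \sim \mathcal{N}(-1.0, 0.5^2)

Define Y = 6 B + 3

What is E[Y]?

For Y = 6B + 3:
E[Y] = 6 * E[B] + 3
E[B] = -1.0 = -1
E[Y] = 6 * (-1) + 3 = -3

-3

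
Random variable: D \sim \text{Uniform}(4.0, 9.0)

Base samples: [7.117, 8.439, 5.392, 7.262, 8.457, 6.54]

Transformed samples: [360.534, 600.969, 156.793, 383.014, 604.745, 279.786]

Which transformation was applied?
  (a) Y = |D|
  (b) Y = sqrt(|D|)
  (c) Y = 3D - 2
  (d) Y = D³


Checking option (d) Y = D³:
  D = 7.117 -> Y = 360.534 ✓
  D = 8.439 -> Y = 600.969 ✓
  D = 5.392 -> Y = 156.793 ✓
All samples match this transformation.

(d) D³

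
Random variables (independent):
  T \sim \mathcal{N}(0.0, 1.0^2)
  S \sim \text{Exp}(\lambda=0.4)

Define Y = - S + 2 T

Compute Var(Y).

For independent RVs: Var(aX + bY) = a²Var(X) + b²Var(Y)
Var(T) = 1
Var(S) = 6.25
Var(Y) = 2²*1 + (-1)²*6.25
= 4*1 + 1*6.25 = 10.25

10.25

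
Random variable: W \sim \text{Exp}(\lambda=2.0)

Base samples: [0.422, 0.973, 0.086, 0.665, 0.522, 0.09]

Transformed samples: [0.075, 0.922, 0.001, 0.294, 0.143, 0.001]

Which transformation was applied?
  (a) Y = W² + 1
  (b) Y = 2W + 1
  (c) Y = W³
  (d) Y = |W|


Checking option (c) Y = W³:
  W = 0.422 -> Y = 0.075 ✓
  W = 0.973 -> Y = 0.922 ✓
  W = 0.086 -> Y = 0.001 ✓
All samples match this transformation.

(c) W³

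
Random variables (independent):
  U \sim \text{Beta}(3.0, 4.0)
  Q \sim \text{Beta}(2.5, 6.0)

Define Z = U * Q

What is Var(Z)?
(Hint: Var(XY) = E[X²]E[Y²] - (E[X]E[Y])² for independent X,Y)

Var(XY) = E[X²]E[Y²] - (E[X]E[Y])²
E[U] = 0.42857143, Var(U) = 0.030612245
E[Q] = 0.29411765, Var(Q) = 0.021853943
E[U²] = 0.030612245 + 0.42857143² = 0.21428571
E[Q²] = 0.021853943 + 0.29411765² = 0.10835913
Var(Z) = 0.21428571*0.10835913 - (0.42857143*0.29411765)²
= 0.023219814 - 0.015888708 = 0.0073311058

0.0073311058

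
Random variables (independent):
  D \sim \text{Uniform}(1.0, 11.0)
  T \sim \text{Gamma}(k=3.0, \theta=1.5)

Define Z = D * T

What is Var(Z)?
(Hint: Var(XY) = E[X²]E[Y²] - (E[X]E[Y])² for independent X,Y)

Var(XY) = E[X²]E[Y²] - (E[X]E[Y])²
E[D] = 6, Var(D) = 8.3333333
E[T] = 4.5, Var(T) = 6.75
E[D²] = 8.3333333 + 6² = 44.333333
E[T²] = 6.75 + 4.5² = 27
Var(Z) = 44.333333*27 - (6*4.5)²
= 1197 - 729 = 468

468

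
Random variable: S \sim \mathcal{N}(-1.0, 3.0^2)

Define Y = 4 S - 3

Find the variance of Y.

For Y = aS + b: Var(Y) = a² * Var(S)
Var(S) = 3.0^2 = 9
Var(Y) = 4² * 9 = 16 * 9 = 144

144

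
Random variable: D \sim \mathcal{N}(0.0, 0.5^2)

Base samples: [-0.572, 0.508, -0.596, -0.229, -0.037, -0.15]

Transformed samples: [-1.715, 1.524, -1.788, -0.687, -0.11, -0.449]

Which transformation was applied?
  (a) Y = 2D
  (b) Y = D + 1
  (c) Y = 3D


Checking option (c) Y = 3D:
  D = -0.572 -> Y = -1.715 ✓
  D = 0.508 -> Y = 1.524 ✓
  D = -0.596 -> Y = -1.788 ✓
All samples match this transformation.

(c) 3D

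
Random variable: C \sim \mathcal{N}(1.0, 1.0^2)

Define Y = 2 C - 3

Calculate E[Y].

For Y = 2C - 3:
E[Y] = 2 * E[C] - 3
E[C] = 1.0 = 1
E[Y] = 2 * 1 - 3 = -1

-1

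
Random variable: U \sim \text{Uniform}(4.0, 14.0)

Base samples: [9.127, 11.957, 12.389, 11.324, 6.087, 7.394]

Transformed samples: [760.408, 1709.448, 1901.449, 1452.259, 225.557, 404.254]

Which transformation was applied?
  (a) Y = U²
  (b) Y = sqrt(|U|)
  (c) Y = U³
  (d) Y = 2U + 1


Checking option (c) Y = U³:
  U = 9.127 -> Y = 760.408 ✓
  U = 11.957 -> Y = 1709.448 ✓
  U = 12.389 -> Y = 1901.449 ✓
All samples match this transformation.

(c) U³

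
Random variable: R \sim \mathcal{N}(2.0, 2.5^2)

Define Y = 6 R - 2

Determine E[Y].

For Y = 6R - 2:
E[Y] = 6 * E[R] - 2
E[R] = 2.0 = 2
E[Y] = 6 * 2 - 2 = 10

10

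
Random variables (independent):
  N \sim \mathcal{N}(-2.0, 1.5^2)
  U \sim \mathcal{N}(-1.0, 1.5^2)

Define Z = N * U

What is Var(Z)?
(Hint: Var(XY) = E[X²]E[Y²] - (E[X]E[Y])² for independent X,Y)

Var(XY) = E[X²]E[Y²] - (E[X]E[Y])²
E[N] = -2, Var(N) = 2.25
E[U] = -1, Var(U) = 2.25
E[N²] = 2.25 + (-2)² = 6.25
E[U²] = 2.25 + (-1)² = 3.25
Var(Z) = 6.25*3.25 - (-2*(-1))²
= 20.3125 - 4 = 16.3125

16.3125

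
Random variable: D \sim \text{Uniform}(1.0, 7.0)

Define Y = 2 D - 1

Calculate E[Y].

For Y = 2D - 1:
E[Y] = 2 * E[D] - 1
E[D] = (1 + 7)/2 = 4
E[Y] = 2 * 4 - 1 = 7

7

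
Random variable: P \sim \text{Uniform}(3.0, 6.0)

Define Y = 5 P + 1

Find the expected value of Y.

For Y = 5P + 1:
E[Y] = 5 * E[P] + 1
E[P] = (3 + 6)/2 = 4.5
E[Y] = 5 * 4.5 + 1 = 23.5

23.5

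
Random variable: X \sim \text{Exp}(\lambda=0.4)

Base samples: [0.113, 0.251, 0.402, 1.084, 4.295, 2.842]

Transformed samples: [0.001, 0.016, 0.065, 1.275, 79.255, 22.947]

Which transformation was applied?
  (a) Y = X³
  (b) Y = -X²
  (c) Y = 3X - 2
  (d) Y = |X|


Checking option (a) Y = X³:
  X = 0.113 -> Y = 0.001 ✓
  X = 0.251 -> Y = 0.016 ✓
  X = 0.402 -> Y = 0.065 ✓
All samples match this transformation.

(a) X³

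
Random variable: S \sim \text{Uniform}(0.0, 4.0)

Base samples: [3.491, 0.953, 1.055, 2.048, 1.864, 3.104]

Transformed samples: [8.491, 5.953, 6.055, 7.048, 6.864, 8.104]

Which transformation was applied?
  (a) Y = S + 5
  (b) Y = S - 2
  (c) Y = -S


Checking option (a) Y = S + 5:
  S = 3.491 -> Y = 8.491 ✓
  S = 0.953 -> Y = 5.953 ✓
  S = 1.055 -> Y = 6.055 ✓
All samples match this transformation.

(a) S + 5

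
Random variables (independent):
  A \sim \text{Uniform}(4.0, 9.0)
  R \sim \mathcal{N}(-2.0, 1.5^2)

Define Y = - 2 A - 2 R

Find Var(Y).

For independent RVs: Var(aX + bY) = a²Var(X) + b²Var(Y)
Var(A) = 2.0833333
Var(R) = 2.25
Var(Y) = (-2)²*2.0833333 + (-2)²*2.25
= 4*2.0833333 + 4*2.25 = 17.333333

17.333333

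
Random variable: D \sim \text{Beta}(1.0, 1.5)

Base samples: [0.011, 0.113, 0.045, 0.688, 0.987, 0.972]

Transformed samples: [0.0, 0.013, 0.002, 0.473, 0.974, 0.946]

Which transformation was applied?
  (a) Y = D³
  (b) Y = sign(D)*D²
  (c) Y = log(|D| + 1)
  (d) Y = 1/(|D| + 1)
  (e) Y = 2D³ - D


Checking option (b) Y = sign(D)*D²:
  D = 0.011 -> Y = 0.0 ✓
  D = 0.113 -> Y = 0.013 ✓
  D = 0.045 -> Y = 0.002 ✓
All samples match this transformation.

(b) sign(D)*D²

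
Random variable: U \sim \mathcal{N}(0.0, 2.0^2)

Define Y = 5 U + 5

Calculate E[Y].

For Y = 5U + 5:
E[Y] = 5 * E[U] + 5
E[U] = 0.0 = 0
E[Y] = 5 * 0 + 5 = 5

5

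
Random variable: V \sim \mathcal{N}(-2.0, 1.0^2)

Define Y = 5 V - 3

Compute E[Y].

For Y = 5V - 3:
E[Y] = 5 * E[V] - 3
E[V] = -2.0 = -2
E[Y] = 5 * (-2) - 3 = -13

-13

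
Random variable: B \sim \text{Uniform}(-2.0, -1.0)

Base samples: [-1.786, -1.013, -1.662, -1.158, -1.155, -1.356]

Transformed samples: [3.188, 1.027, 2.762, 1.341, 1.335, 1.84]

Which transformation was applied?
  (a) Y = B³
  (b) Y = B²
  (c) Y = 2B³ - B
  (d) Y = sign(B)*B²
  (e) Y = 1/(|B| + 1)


Checking option (b) Y = B²:
  B = -1.786 -> Y = 3.188 ✓
  B = -1.013 -> Y = 1.027 ✓
  B = -1.662 -> Y = 2.762 ✓
All samples match this transformation.

(b) B²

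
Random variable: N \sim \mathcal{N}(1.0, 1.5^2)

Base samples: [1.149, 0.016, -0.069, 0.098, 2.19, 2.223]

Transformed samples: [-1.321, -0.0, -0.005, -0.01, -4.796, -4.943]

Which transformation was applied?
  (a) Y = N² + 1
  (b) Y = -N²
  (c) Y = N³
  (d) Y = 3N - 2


Checking option (b) Y = -N²:
  N = 1.149 -> Y = -1.321 ✓
  N = 0.016 -> Y = -0.0 ✓
  N = -0.069 -> Y = -0.005 ✓
All samples match this transformation.

(b) -N²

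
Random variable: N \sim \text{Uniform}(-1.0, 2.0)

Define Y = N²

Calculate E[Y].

Using E[X²] = Var(X) + (E[X])²:
E[N] = 0.5
Var(N) = (2 + 1)^2/12 = 0.75
E[N²] = 0.75 + 0.5² = 0.75 + 0.25 = 1

1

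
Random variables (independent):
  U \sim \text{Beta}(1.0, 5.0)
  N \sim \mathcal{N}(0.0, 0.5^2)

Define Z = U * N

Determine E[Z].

For independent RVs: E[XY] = E[X]*E[Y]
E[U] = 0.16666667
E[N] = 0
E[Z] = 0.16666667 * 0 = 0

0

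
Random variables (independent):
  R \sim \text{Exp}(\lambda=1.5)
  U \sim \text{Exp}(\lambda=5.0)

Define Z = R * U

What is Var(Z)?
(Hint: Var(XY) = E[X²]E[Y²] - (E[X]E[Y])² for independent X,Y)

Var(XY) = E[X²]E[Y²] - (E[X]E[Y])²
E[R] = 0.66666667, Var(R) = 0.44444444
E[U] = 0.2, Var(U) = 0.04
E[R²] = 0.44444444 + 0.66666667² = 0.88888889
E[U²] = 0.04 + 0.2² = 0.08
Var(Z) = 0.88888889*0.08 - (0.66666667*0.2)²
= 0.071111111 - 0.017777778 = 0.053333333

0.053333333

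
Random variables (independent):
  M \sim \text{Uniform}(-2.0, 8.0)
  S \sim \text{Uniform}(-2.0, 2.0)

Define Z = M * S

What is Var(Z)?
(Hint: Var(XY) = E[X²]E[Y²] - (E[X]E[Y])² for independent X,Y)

Var(XY) = E[X²]E[Y²] - (E[X]E[Y])²
E[M] = 3, Var(M) = 8.3333333
E[S] = 0, Var(S) = 1.3333333
E[M²] = 8.3333333 + 3² = 17.333333
E[S²] = 1.3333333 + 0² = 1.3333333
Var(Z) = 17.333333*1.3333333 - (3*0)²
= 23.111111 - 0 = 23.111111

23.111111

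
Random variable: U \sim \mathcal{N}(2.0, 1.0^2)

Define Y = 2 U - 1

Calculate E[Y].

For Y = 2U - 1:
E[Y] = 2 * E[U] - 1
E[U] = 2.0 = 2
E[Y] = 2 * 2 - 1 = 3

3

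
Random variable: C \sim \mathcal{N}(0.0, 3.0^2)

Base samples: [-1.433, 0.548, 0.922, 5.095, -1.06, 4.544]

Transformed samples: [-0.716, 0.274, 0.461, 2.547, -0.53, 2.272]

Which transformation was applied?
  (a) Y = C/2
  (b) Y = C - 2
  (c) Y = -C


Checking option (a) Y = C/2:
  C = -1.433 -> Y = -0.716 ✓
  C = 0.548 -> Y = 0.274 ✓
  C = 0.922 -> Y = 0.461 ✓
All samples match this transformation.

(a) C/2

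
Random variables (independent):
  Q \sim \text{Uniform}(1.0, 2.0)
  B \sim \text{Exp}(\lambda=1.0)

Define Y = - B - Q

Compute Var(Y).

For independent RVs: Var(aX + bY) = a²Var(X) + b²Var(Y)
Var(Q) = 0.083333333
Var(B) = 1
Var(Y) = (-1)²*0.083333333 + (-1)²*1
= 1*0.083333333 + 1*1 = 1.0833333

1.0833333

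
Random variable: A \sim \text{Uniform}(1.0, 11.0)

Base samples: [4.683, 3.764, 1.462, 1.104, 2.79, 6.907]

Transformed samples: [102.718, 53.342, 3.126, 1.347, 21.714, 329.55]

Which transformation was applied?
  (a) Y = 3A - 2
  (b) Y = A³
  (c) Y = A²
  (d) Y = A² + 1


Checking option (b) Y = A³:
  A = 4.683 -> Y = 102.718 ✓
  A = 3.764 -> Y = 53.342 ✓
  A = 1.462 -> Y = 3.126 ✓
All samples match this transformation.

(b) A³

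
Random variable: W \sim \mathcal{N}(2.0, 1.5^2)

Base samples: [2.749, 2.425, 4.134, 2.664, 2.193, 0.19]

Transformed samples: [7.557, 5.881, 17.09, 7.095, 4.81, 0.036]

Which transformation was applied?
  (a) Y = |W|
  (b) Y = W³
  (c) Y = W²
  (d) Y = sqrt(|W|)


Checking option (c) Y = W²:
  W = 2.749 -> Y = 7.557 ✓
  W = 2.425 -> Y = 5.881 ✓
  W = 4.134 -> Y = 17.09 ✓
All samples match this transformation.

(c) W²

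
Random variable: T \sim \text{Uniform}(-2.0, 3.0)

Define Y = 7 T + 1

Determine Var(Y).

For Y = aT + b: Var(Y) = a² * Var(T)
Var(T) = (3 + 2)^2/12 = 2.0833333
Var(Y) = 7² * 2.0833333 = 49 * 2.0833333 = 102.08333

102.08333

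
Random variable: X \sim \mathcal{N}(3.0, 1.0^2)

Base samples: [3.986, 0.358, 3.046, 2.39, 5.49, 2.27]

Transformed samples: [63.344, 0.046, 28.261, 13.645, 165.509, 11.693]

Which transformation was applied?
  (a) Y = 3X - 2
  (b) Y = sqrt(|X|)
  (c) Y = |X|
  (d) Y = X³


Checking option (d) Y = X³:
  X = 3.986 -> Y = 63.344 ✓
  X = 0.358 -> Y = 0.046 ✓
  X = 3.046 -> Y = 28.261 ✓
All samples match this transformation.

(d) X³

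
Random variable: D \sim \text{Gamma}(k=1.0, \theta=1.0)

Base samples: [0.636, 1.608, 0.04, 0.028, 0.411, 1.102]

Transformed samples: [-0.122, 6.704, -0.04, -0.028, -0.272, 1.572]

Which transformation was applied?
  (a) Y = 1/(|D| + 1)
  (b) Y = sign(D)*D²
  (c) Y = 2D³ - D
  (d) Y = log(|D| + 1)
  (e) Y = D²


Checking option (c) Y = 2D³ - D:
  D = 0.636 -> Y = -0.122 ✓
  D = 1.608 -> Y = 6.704 ✓
  D = 0.04 -> Y = -0.04 ✓
All samples match this transformation.

(c) 2D³ - D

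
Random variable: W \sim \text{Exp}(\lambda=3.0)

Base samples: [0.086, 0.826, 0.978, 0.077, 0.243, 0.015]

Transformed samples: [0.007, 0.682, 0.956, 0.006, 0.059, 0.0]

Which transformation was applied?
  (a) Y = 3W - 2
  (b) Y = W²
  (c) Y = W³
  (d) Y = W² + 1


Checking option (b) Y = W²:
  W = 0.086 -> Y = 0.007 ✓
  W = 0.826 -> Y = 0.682 ✓
  W = 0.978 -> Y = 0.956 ✓
All samples match this transformation.

(b) W²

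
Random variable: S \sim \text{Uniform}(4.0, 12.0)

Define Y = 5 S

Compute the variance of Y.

For Y = aS + b: Var(Y) = a² * Var(S)
Var(S) = (12 - 4)^2/12 = 5.3333333
Var(Y) = 5² * 5.3333333 = 25 * 5.3333333 = 133.33333

133.33333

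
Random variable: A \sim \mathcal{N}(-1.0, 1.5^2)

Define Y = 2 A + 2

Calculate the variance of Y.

For Y = aA + b: Var(Y) = a² * Var(A)
Var(A) = 1.5^2 = 2.25
Var(Y) = 2² * 2.25 = 4 * 2.25 = 9

9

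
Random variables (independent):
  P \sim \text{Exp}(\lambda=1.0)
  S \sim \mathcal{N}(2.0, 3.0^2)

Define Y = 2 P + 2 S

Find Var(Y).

For independent RVs: Var(aX + bY) = a²Var(X) + b²Var(Y)
Var(P) = 1
Var(S) = 9
Var(Y) = 2²*1 + 2²*9
= 4*1 + 4*9 = 40

40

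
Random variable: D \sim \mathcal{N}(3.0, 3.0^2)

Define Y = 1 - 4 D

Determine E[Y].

For Y = -4D + 1:
E[Y] = -4 * E[D] + 1
E[D] = 3.0 = 3
E[Y] = -4 * 3 + 1 = -11

-11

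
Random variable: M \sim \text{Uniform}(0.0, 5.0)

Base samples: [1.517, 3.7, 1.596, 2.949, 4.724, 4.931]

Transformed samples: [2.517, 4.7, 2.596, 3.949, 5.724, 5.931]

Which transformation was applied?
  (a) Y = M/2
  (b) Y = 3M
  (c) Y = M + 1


Checking option (c) Y = M + 1:
  M = 1.517 -> Y = 2.517 ✓
  M = 3.7 -> Y = 4.7 ✓
  M = 1.596 -> Y = 2.596 ✓
All samples match this transformation.

(c) M + 1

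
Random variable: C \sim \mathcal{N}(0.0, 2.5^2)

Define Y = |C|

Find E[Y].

For X ~ N(0, 2.5²), E[|X|] = sigma * sqrt(2/pi)
= 2.5 * sqrt(2/pi) = 1.9947114

1.9947114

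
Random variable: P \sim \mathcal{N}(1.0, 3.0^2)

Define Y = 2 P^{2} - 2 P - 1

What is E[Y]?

E[Y] = 2*E[P²] - 2*E[P] - 1
E[P] = 1
E[P²] = Var(P) + (E[P])² = 9 + 1 = 10
E[Y] = 2*10 - 2*1 - 1 = 17

17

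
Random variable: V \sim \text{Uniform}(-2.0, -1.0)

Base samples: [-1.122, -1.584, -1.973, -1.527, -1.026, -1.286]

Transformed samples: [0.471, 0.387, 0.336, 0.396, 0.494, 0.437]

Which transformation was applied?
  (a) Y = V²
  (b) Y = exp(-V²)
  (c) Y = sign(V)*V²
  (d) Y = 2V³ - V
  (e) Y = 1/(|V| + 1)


Checking option (e) Y = 1/(|V| + 1):
  V = -1.122 -> Y = 0.471 ✓
  V = -1.584 -> Y = 0.387 ✓
  V = -1.973 -> Y = 0.336 ✓
All samples match this transformation.

(e) 1/(|V| + 1)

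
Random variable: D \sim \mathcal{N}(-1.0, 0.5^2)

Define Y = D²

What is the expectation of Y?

E[D²] = Var(D) + (E[D])² = 0.25 + 1 = 1.25

1.25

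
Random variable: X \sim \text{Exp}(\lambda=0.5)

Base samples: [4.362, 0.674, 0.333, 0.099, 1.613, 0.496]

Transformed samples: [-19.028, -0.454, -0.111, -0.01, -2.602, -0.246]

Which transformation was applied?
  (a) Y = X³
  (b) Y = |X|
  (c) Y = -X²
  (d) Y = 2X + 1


Checking option (c) Y = -X²:
  X = 4.362 -> Y = -19.028 ✓
  X = 0.674 -> Y = -0.454 ✓
  X = 0.333 -> Y = -0.111 ✓
All samples match this transformation.

(c) -X²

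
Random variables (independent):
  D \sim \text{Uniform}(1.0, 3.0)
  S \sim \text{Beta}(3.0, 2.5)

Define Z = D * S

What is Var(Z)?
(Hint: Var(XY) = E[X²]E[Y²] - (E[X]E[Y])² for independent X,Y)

Var(XY) = E[X²]E[Y²] - (E[X]E[Y])²
E[D] = 2, Var(D) = 0.33333333
E[S] = 0.54545455, Var(S) = 0.038143675
E[D²] = 0.33333333 + 2² = 4.3333333
E[S²] = 0.038143675 + 0.54545455² = 0.33566434
Var(Z) = 4.3333333*0.33566434 - (2*0.54545455)²
= 1.4545455 - 1.1900826 = 0.26446281

0.26446281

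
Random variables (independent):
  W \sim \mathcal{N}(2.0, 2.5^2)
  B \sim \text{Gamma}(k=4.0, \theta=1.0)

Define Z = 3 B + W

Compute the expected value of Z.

E[Z] = 1*E[W] + 3*E[B]
E[W] = 2
E[B] = 4
E[Z] = 1*2 + 3*4 = 14

14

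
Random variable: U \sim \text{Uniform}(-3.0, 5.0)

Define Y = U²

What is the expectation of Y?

E[U²] = Var(U) + (E[U])² = 5.3333333 + 1 = 6.3333333

6.3333333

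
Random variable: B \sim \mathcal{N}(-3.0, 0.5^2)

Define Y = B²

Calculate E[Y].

E[B²] = Var(B) + (E[B])² = 0.25 + 9 = 9.25

9.25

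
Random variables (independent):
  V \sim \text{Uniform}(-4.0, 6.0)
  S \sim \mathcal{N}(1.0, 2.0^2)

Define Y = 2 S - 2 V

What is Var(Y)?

For independent RVs: Var(aX + bY) = a²Var(X) + b²Var(Y)
Var(V) = 8.3333333
Var(S) = 4
Var(Y) = (-2)²*8.3333333 + 2²*4
= 4*8.3333333 + 4*4 = 49.333333

49.333333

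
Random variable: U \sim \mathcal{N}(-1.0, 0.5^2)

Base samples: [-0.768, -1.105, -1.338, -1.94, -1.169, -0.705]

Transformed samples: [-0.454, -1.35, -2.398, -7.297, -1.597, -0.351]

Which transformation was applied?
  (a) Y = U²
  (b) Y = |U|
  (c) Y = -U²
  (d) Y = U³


Checking option (d) Y = U³:
  U = -0.768 -> Y = -0.454 ✓
  U = -1.105 -> Y = -1.35 ✓
  U = -1.338 -> Y = -2.398 ✓
All samples match this transformation.

(d) U³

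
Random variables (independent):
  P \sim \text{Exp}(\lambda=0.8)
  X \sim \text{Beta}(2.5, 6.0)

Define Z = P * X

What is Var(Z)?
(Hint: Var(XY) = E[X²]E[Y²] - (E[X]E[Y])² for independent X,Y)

Var(XY) = E[X²]E[Y²] - (E[X]E[Y])²
E[P] = 1.25, Var(P) = 1.5625
E[X] = 0.29411765, Var(X) = 0.021853943
E[P²] = 1.5625 + 1.25² = 3.125
E[X²] = 0.021853943 + 0.29411765² = 0.10835913
Var(Z) = 3.125*0.10835913 - (1.25*0.29411765)²
= 0.33862229 - 0.13516436 = 0.20345793

0.20345793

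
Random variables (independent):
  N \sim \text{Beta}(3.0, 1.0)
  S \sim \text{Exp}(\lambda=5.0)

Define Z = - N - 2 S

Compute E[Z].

E[Z] = -1*E[N] - 2*E[S]
E[N] = 0.75
E[S] = 0.2
E[Z] = -1*0.75 - 2*0.2 = -1.15

-1.15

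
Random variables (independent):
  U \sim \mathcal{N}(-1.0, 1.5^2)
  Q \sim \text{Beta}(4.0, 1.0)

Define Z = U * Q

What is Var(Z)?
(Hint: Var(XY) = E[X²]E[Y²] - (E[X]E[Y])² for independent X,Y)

Var(XY) = E[X²]E[Y²] - (E[X]E[Y])²
E[U] = -1, Var(U) = 2.25
E[Q] = 0.8, Var(Q) = 0.026666667
E[U²] = 2.25 + (-1)² = 3.25
E[Q²] = 0.026666667 + 0.8² = 0.66666667
Var(Z) = 3.25*0.66666667 - (-1*0.8)²
= 2.1666667 - 0.64 = 1.5266667

1.5266667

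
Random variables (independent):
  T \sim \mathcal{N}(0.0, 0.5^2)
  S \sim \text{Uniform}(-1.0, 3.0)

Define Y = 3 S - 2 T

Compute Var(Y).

For independent RVs: Var(aX + bY) = a²Var(X) + b²Var(Y)
Var(T) = 0.25
Var(S) = 1.3333333
Var(Y) = (-2)²*0.25 + 3²*1.3333333
= 4*0.25 + 9*1.3333333 = 13

13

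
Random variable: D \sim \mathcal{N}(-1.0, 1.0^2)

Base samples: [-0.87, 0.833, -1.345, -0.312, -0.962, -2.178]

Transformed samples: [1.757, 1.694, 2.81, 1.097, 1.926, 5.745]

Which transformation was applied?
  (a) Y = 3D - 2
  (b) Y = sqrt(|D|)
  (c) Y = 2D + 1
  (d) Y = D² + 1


Checking option (d) Y = D² + 1:
  D = -0.87 -> Y = 1.757 ✓
  D = 0.833 -> Y = 1.694 ✓
  D = -1.345 -> Y = 2.81 ✓
All samples match this transformation.

(d) D² + 1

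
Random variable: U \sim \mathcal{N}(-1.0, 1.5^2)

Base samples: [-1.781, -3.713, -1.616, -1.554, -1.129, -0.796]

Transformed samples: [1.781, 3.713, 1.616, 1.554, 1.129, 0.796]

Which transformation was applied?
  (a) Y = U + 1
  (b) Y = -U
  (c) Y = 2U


Checking option (b) Y = -U:
  U = -1.781 -> Y = 1.781 ✓
  U = -3.713 -> Y = 3.713 ✓
  U = -1.616 -> Y = 1.616 ✓
All samples match this transformation.

(b) -U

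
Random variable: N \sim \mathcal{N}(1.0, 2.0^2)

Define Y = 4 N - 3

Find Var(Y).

For Y = aN + b: Var(Y) = a² * Var(N)
Var(N) = 2.0^2 = 4
Var(Y) = 4² * 4 = 16 * 4 = 64

64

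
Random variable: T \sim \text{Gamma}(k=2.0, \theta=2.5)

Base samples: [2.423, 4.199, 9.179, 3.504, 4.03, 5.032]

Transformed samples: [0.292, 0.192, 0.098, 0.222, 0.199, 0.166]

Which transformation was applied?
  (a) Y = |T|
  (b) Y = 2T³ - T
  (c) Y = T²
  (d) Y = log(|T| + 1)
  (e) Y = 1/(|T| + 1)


Checking option (e) Y = 1/(|T| + 1):
  T = 2.423 -> Y = 0.292 ✓
  T = 4.199 -> Y = 0.192 ✓
  T = 9.179 -> Y = 0.098 ✓
All samples match this transformation.

(e) 1/(|T| + 1)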